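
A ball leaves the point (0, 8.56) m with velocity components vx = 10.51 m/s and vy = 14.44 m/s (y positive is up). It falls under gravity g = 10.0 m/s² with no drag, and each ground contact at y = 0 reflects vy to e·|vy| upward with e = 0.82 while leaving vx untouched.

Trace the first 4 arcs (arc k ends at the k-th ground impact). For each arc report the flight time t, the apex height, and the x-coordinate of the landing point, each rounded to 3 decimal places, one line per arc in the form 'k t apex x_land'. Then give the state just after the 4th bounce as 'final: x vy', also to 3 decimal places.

Arc 1: start y=8.560, vy=14.440 → t=3.393, apex=18.986, x_land=35.656, impact vy=-19.486
  bounce: vy ← 0.82·19.486 = 15.979
Arc 2: start y=0.000, vy=15.979 → t=3.196, apex=12.766, x_land=69.244, impact vy=-15.979
  bounce: vy ← 0.82·15.979 = 13.103
Arc 3: start y=0.000, vy=13.103 → t=2.621, apex=8.584, x_land=96.785, impact vy=-13.103
  bounce: vy ← 0.82·13.103 = 10.744
Arc 4: start y=0.000, vy=10.744 → t=2.149, apex=5.772, x_land=119.369, impact vy=-10.744
  bounce: vy ← 0.82·10.744 = 8.810

1 3.393 18.986 35.656
2 3.196 12.766 69.244
3 2.621 8.584 96.785
4 2.149 5.772 119.369
final: 119.369 8.810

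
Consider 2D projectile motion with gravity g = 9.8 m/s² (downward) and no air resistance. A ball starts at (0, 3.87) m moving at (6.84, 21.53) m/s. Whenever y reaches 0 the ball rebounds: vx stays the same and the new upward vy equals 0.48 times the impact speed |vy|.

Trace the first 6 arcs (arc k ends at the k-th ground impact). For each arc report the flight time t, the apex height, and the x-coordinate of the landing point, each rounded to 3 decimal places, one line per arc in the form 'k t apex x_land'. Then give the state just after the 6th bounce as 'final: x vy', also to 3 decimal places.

1 4.567 27.520 31.237
2 2.275 6.341 46.799
3 1.092 1.461 54.268
4 0.524 0.337 57.854
5 0.252 0.078 59.575
6 0.121 0.018 60.401
final: 60.401 0.284

Arc 1: start y=3.870, vy=21.530 → t=4.567, apex=27.520, x_land=31.237, impact vy=-23.225
  bounce: vy ← 0.48·23.225 = 11.148
Arc 2: start y=0.000, vy=11.148 → t=2.275, apex=6.341, x_land=46.799, impact vy=-11.148
  bounce: vy ← 0.48·11.148 = 5.351
Arc 3: start y=0.000, vy=5.351 → t=1.092, apex=1.461, x_land=54.268, impact vy=-5.351
  bounce: vy ← 0.48·5.351 = 2.568
Arc 4: start y=0.000, vy=2.568 → t=0.524, apex=0.337, x_land=57.854, impact vy=-2.568
  bounce: vy ← 0.48·2.568 = 1.233
Arc 5: start y=0.000, vy=1.233 → t=0.252, apex=0.078, x_land=59.575, impact vy=-1.233
  bounce: vy ← 0.48·1.233 = 0.592
Arc 6: start y=0.000, vy=0.592 → t=0.121, apex=0.018, x_land=60.401, impact vy=-0.592
  bounce: vy ← 0.48·0.592 = 0.284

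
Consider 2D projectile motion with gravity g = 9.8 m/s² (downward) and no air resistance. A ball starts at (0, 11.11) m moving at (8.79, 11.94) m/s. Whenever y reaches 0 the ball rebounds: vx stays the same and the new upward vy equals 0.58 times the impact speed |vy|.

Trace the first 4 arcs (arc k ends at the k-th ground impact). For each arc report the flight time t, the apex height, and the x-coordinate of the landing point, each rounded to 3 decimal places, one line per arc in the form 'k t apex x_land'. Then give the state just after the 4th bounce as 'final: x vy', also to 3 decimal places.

1 3.155 18.384 27.735
2 2.247 6.184 47.485
3 1.303 2.080 58.940
4 0.756 0.700 65.584
final: 65.584 2.148

Arc 1: start y=11.110, vy=11.940 → t=3.155, apex=18.384, x_land=27.735, impact vy=-18.982
  bounce: vy ← 0.58·18.982 = 11.010
Arc 2: start y=0.000, vy=11.010 → t=2.247, apex=6.184, x_land=47.485, impact vy=-11.010
  bounce: vy ← 0.58·11.010 = 6.386
Arc 3: start y=0.000, vy=6.386 → t=1.303, apex=2.080, x_land=58.940, impact vy=-6.386
  bounce: vy ← 0.58·6.386 = 3.704
Arc 4: start y=0.000, vy=3.704 → t=0.756, apex=0.700, x_land=65.584, impact vy=-3.704
  bounce: vy ← 0.58·3.704 = 2.148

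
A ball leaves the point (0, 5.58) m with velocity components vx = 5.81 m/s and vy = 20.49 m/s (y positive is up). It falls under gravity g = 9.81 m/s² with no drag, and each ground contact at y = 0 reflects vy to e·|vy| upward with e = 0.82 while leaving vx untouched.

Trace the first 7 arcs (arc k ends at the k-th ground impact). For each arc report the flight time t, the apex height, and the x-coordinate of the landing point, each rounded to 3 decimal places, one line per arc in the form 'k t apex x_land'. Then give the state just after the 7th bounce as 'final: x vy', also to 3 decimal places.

1 4.434 26.979 25.761
2 3.846 18.140 48.108
3 3.154 12.198 66.432
4 2.586 8.202 81.458
5 2.121 5.515 93.779
6 1.739 3.708 103.882
7 1.426 2.493 112.167
final: 112.167 5.735

Arc 1: start y=5.580, vy=20.490 → t=4.434, apex=26.979, x_land=25.761, impact vy=-23.007
  bounce: vy ← 0.82·23.007 = 18.866
Arc 2: start y=0.000, vy=18.866 → t=3.846, apex=18.140, x_land=48.108, impact vy=-18.866
  bounce: vy ← 0.82·18.866 = 15.470
Arc 3: start y=0.000, vy=15.470 → t=3.154, apex=12.198, x_land=66.432, impact vy=-15.470
  bounce: vy ← 0.82·15.470 = 12.685
Arc 4: start y=0.000, vy=12.685 → t=2.586, apex=8.202, x_land=81.458, impact vy=-12.685
  bounce: vy ← 0.82·12.685 = 10.402
Arc 5: start y=0.000, vy=10.402 → t=2.121, apex=5.515, x_land=93.779, impact vy=-10.402
  bounce: vy ← 0.82·10.402 = 8.530
Arc 6: start y=0.000, vy=8.530 → t=1.739, apex=3.708, x_land=103.882, impact vy=-8.530
  bounce: vy ← 0.82·8.530 = 6.994
Arc 7: start y=0.000, vy=6.994 → t=1.426, apex=2.493, x_land=112.167, impact vy=-6.994
  bounce: vy ← 0.82·6.994 = 5.735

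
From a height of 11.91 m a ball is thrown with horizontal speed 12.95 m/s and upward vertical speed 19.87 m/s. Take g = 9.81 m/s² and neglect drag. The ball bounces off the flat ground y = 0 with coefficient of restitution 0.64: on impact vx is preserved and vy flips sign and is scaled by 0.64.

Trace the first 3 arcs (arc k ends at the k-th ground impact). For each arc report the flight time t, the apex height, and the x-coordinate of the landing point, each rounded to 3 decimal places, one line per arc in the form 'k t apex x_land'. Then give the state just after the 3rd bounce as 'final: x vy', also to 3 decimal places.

Arc 1: start y=11.910, vy=19.870 → t=4.581, apex=32.033, x_land=59.324, impact vy=-25.070
  bounce: vy ← 0.64·25.070 = 16.045
Arc 2: start y=0.000, vy=16.045 → t=3.271, apex=13.121, x_land=101.685, impact vy=-16.045
  bounce: vy ← 0.64·16.045 = 10.269
Arc 3: start y=0.000, vy=10.269 → t=2.093, apex=5.374, x_land=128.795, impact vy=-10.269
  bounce: vy ← 0.64·10.269 = 6.572

1 4.581 32.033 59.324
2 3.271 13.121 101.685
3 2.093 5.374 128.795
final: 128.795 6.572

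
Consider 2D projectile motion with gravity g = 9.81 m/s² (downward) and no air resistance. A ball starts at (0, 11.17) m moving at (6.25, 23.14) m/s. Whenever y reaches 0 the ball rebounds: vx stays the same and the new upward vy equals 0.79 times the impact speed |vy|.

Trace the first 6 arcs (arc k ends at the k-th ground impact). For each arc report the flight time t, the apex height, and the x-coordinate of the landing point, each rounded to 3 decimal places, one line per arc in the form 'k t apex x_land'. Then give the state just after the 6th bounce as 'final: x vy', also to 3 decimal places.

1 5.159 38.462 32.244
2 4.424 24.004 59.896
3 3.495 14.981 81.742
4 2.761 9.350 98.999
5 2.181 5.835 112.633
6 1.723 3.642 123.404
final: 123.404 6.678

Arc 1: start y=11.170, vy=23.140 → t=5.159, apex=38.462, x_land=32.244, impact vy=-27.470
  bounce: vy ← 0.79·27.470 = 21.702
Arc 2: start y=0.000, vy=21.702 → t=4.424, apex=24.004, x_land=59.896, impact vy=-21.702
  bounce: vy ← 0.79·21.702 = 17.144
Arc 3: start y=0.000, vy=17.144 → t=3.495, apex=14.981, x_land=81.742, impact vy=-17.144
  bounce: vy ← 0.79·17.144 = 13.544
Arc 4: start y=0.000, vy=13.544 → t=2.761, apex=9.350, x_land=98.999, impact vy=-13.544
  bounce: vy ← 0.79·13.544 = 10.700
Arc 5: start y=0.000, vy=10.700 → t=2.181, apex=5.835, x_land=112.633, impact vy=-10.700
  bounce: vy ← 0.79·10.700 = 8.453
Arc 6: start y=0.000, vy=8.453 → t=1.723, apex=3.642, x_land=123.404, impact vy=-8.453
  bounce: vy ← 0.79·8.453 = 6.678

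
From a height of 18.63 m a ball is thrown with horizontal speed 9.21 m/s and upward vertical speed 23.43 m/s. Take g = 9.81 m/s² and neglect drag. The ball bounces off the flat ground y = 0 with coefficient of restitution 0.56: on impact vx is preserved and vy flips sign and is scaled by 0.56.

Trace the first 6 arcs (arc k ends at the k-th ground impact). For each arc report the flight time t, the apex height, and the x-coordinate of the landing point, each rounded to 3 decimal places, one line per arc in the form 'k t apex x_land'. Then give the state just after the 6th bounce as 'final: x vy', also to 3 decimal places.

1 5.471 46.610 50.388
2 3.453 14.617 82.186
3 1.933 4.584 99.992
4 1.083 1.437 109.964
5 0.606 0.451 115.548
6 0.340 0.141 118.676
final: 118.676 0.933

Arc 1: start y=18.630, vy=23.430 → t=5.471, apex=46.610, x_land=50.388, impact vy=-30.240
  bounce: vy ← 0.56·30.240 = 16.935
Arc 2: start y=0.000, vy=16.935 → t=3.453, apex=14.617, x_land=82.186, impact vy=-16.935
  bounce: vy ← 0.56·16.935 = 9.483
Arc 3: start y=0.000, vy=9.483 → t=1.933, apex=4.584, x_land=99.992, impact vy=-9.483
  bounce: vy ← 0.56·9.483 = 5.311
Arc 4: start y=0.000, vy=5.311 → t=1.083, apex=1.437, x_land=109.964, impact vy=-5.311
  bounce: vy ← 0.56·5.311 = 2.974
Arc 5: start y=0.000, vy=2.974 → t=0.606, apex=0.451, x_land=115.548, impact vy=-2.974
  bounce: vy ← 0.56·2.974 = 1.665
Arc 6: start y=0.000, vy=1.665 → t=0.340, apex=0.141, x_land=118.676, impact vy=-1.665
  bounce: vy ← 0.56·1.665 = 0.933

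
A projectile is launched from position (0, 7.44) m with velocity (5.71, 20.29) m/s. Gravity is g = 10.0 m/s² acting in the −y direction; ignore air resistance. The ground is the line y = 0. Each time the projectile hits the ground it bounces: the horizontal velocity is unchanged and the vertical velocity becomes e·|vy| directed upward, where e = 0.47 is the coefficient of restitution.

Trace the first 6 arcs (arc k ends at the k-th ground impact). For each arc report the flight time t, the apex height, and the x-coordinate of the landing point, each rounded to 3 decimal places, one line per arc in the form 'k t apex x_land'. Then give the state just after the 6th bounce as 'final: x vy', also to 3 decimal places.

1 4.396 28.024 25.104
2 2.225 6.191 37.811
3 1.046 1.367 43.783
4 0.492 0.302 46.590
5 0.231 0.067 47.909
6 0.109 0.015 48.530
final: 48.530 0.255

Arc 1: start y=7.440, vy=20.290 → t=4.396, apex=28.024, x_land=25.104, impact vy=-23.675
  bounce: vy ← 0.47·23.675 = 11.127
Arc 2: start y=0.000, vy=11.127 → t=2.225, apex=6.191, x_land=37.811, impact vy=-11.127
  bounce: vy ← 0.47·11.127 = 5.230
Arc 3: start y=0.000, vy=5.230 → t=1.046, apex=1.367, x_land=43.783, impact vy=-5.230
  bounce: vy ← 0.47·5.230 = 2.458
Arc 4: start y=0.000, vy=2.458 → t=0.492, apex=0.302, x_land=46.590, impact vy=-2.458
  bounce: vy ← 0.47·2.458 = 1.155
Arc 5: start y=0.000, vy=1.155 → t=0.231, apex=0.067, x_land=47.909, impact vy=-1.155
  bounce: vy ← 0.47·1.155 = 0.543
Arc 6: start y=0.000, vy=0.543 → t=0.109, apex=0.015, x_land=48.530, impact vy=-0.543
  bounce: vy ← 0.47·0.543 = 0.255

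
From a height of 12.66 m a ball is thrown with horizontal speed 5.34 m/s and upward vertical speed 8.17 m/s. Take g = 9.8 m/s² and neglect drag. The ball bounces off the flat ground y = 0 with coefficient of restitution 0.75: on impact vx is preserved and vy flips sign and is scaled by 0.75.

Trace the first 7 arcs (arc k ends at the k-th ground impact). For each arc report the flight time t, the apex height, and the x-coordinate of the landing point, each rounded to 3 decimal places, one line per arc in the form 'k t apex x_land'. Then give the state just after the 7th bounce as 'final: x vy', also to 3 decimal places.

1 2.644 16.066 14.121
2 2.716 9.037 28.625
3 2.037 5.083 39.503
4 1.528 2.859 47.661
5 1.146 1.608 53.780
6 0.859 0.905 58.369
7 0.645 0.509 61.811
final: 61.811 2.369

Arc 1: start y=12.660, vy=8.170 → t=2.644, apex=16.066, x_land=14.121, impact vy=-17.745
  bounce: vy ← 0.75·17.745 = 13.309
Arc 2: start y=0.000, vy=13.309 → t=2.716, apex=9.037, x_land=28.625, impact vy=-13.309
  bounce: vy ← 0.75·13.309 = 9.982
Arc 3: start y=0.000, vy=9.982 → t=2.037, apex=5.083, x_land=39.503, impact vy=-9.982
  bounce: vy ← 0.75·9.982 = 7.486
Arc 4: start y=0.000, vy=7.486 → t=1.528, apex=2.859, x_land=47.661, impact vy=-7.486
  bounce: vy ← 0.75·7.486 = 5.615
Arc 5: start y=0.000, vy=5.615 → t=1.146, apex=1.608, x_land=53.780, impact vy=-5.615
  bounce: vy ← 0.75·5.615 = 4.211
Arc 6: start y=0.000, vy=4.211 → t=0.859, apex=0.905, x_land=58.369, impact vy=-4.211
  bounce: vy ← 0.75·4.211 = 3.158
Arc 7: start y=0.000, vy=3.158 → t=0.645, apex=0.509, x_land=61.811, impact vy=-3.158
  bounce: vy ← 0.75·3.158 = 2.369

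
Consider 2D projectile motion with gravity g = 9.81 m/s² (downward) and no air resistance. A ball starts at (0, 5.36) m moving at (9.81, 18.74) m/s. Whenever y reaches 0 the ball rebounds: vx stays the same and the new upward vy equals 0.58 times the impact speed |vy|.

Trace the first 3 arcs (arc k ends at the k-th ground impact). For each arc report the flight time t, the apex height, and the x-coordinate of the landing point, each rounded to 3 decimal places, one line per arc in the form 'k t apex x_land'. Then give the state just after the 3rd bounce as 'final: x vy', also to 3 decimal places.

1 4.088 23.259 40.102
2 2.526 7.824 64.883
3 1.465 2.632 79.255
final: 79.255 4.168

Arc 1: start y=5.360, vy=18.740 → t=4.088, apex=23.259, x_land=40.102, impact vy=-21.362
  bounce: vy ← 0.58·21.362 = 12.390
Arc 2: start y=0.000, vy=12.390 → t=2.526, apex=7.824, x_land=64.883, impact vy=-12.390
  bounce: vy ← 0.58·12.390 = 7.186
Arc 3: start y=0.000, vy=7.186 → t=1.465, apex=2.632, x_land=79.255, impact vy=-7.186
  bounce: vy ← 0.58·7.186 = 4.168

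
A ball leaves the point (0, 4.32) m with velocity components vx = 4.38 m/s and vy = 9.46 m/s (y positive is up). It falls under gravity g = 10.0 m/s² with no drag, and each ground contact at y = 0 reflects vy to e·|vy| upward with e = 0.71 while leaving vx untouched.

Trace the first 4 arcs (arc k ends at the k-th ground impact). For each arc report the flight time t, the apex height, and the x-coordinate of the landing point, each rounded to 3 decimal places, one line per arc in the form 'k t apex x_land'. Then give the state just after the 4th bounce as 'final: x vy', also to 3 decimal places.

1 2.272 8.795 9.952
2 1.883 4.433 18.201
3 1.337 2.235 24.058
4 0.949 1.127 28.216
final: 28.216 3.370

Arc 1: start y=4.320, vy=9.460 → t=2.272, apex=8.795, x_land=9.952, impact vy=-13.262
  bounce: vy ← 0.71·13.262 = 9.416
Arc 2: start y=0.000, vy=9.416 → t=1.883, apex=4.433, x_land=18.201, impact vy=-9.416
  bounce: vy ← 0.71·9.416 = 6.686
Arc 3: start y=0.000, vy=6.686 → t=1.337, apex=2.235, x_land=24.058, impact vy=-6.686
  bounce: vy ← 0.71·6.686 = 4.747
Arc 4: start y=0.000, vy=4.747 → t=0.949, apex=1.127, x_land=28.216, impact vy=-4.747
  bounce: vy ← 0.71·4.747 = 3.370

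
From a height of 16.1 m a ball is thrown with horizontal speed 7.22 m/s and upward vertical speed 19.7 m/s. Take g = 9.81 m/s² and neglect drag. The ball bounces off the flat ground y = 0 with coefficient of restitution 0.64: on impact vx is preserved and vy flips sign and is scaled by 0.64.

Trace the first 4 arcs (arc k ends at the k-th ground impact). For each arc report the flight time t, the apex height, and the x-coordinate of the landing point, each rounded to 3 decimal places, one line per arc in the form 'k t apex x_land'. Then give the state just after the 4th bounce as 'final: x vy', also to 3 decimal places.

1 4.713 35.880 34.026
2 3.462 14.697 59.022
3 2.216 6.020 75.018
4 1.418 2.466 85.256
final: 85.256 4.451

Arc 1: start y=16.100, vy=19.700 → t=4.713, apex=35.880, x_land=34.026, impact vy=-26.532
  bounce: vy ← 0.64·26.532 = 16.981
Arc 2: start y=0.000, vy=16.981 → t=3.462, apex=14.697, x_land=59.022, impact vy=-16.981
  bounce: vy ← 0.64·16.981 = 10.868
Arc 3: start y=0.000, vy=10.868 → t=2.216, apex=6.020, x_land=75.018, impact vy=-10.868
  bounce: vy ← 0.64·10.868 = 6.955
Arc 4: start y=0.000, vy=6.955 → t=1.418, apex=2.466, x_land=85.256, impact vy=-6.955
  bounce: vy ← 0.64·6.955 = 4.451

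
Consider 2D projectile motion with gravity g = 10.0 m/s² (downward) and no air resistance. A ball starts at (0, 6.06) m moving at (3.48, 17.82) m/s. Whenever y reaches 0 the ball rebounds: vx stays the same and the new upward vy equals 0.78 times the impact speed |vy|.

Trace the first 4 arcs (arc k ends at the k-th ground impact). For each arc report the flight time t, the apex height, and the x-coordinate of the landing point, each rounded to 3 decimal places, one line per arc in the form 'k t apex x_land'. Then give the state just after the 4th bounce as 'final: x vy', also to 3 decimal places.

1 3.877 21.938 13.491
2 3.268 13.347 24.862
3 2.549 8.120 33.732
4 1.988 4.940 40.650
final: 40.650 7.753

Arc 1: start y=6.060, vy=17.820 → t=3.877, apex=21.938, x_land=13.491, impact vy=-20.946
  bounce: vy ← 0.78·20.946 = 16.338
Arc 2: start y=0.000, vy=16.338 → t=3.268, apex=13.347, x_land=24.862, impact vy=-16.338
  bounce: vy ← 0.78·16.338 = 12.744
Arc 3: start y=0.000, vy=12.744 → t=2.549, apex=8.120, x_land=33.732, impact vy=-12.744
  bounce: vy ← 0.78·12.744 = 9.940
Arc 4: start y=0.000, vy=9.940 → t=1.988, apex=4.940, x_land=40.650, impact vy=-9.940
  bounce: vy ← 0.78·9.940 = 7.753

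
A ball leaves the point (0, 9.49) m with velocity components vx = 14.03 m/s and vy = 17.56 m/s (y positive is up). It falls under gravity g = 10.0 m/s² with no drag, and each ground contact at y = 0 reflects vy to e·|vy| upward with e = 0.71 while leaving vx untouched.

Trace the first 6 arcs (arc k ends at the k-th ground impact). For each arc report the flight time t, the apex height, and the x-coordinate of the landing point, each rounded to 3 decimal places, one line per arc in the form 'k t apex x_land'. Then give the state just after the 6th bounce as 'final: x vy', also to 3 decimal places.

1 3.988 24.908 55.951
2 3.169 12.556 100.417
3 2.250 6.329 131.988
4 1.598 3.191 154.403
5 1.134 1.608 170.318
6 0.805 0.811 181.617
final: 181.617 2.859

Arc 1: start y=9.490, vy=17.560 → t=3.988, apex=24.908, x_land=55.951, impact vy=-22.319
  bounce: vy ← 0.71·22.319 = 15.847
Arc 2: start y=0.000, vy=15.847 → t=3.169, apex=12.556, x_land=100.417, impact vy=-15.847
  bounce: vy ← 0.71·15.847 = 11.251
Arc 3: start y=0.000, vy=11.251 → t=2.250, apex=6.329, x_land=131.988, impact vy=-11.251
  bounce: vy ← 0.71·11.251 = 7.988
Arc 4: start y=0.000, vy=7.988 → t=1.598, apex=3.191, x_land=154.403, impact vy=-7.988
  bounce: vy ← 0.71·7.988 = 5.672
Arc 5: start y=0.000, vy=5.672 → t=1.134, apex=1.608, x_land=170.318, impact vy=-5.672
  bounce: vy ← 0.71·5.672 = 4.027
Arc 6: start y=0.000, vy=4.027 → t=0.805, apex=0.811, x_land=181.617, impact vy=-4.027
  bounce: vy ← 0.71·4.027 = 2.859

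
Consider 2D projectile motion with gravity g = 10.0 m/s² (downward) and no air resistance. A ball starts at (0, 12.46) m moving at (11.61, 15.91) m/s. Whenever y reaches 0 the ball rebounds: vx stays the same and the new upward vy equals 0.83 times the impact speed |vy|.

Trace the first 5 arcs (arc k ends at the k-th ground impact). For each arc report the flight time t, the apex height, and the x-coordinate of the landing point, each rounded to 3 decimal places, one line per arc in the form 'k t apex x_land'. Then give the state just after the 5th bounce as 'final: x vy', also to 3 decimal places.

1 3.832 25.116 44.493
2 3.721 17.303 87.688
3 3.088 11.920 123.540
4 2.563 8.212 153.297
5 2.127 5.657 177.995
final: 177.995 8.828

Arc 1: start y=12.460, vy=15.910 → t=3.832, apex=25.116, x_land=44.493, impact vy=-22.413
  bounce: vy ← 0.83·22.413 = 18.603
Arc 2: start y=0.000, vy=18.603 → t=3.721, apex=17.303, x_land=87.688, impact vy=-18.603
  bounce: vy ← 0.83·18.603 = 15.440
Arc 3: start y=0.000, vy=15.440 → t=3.088, apex=11.920, x_land=123.540, impact vy=-15.440
  bounce: vy ← 0.83·15.440 = 12.815
Arc 4: start y=0.000, vy=12.815 → t=2.563, apex=8.212, x_land=153.297, impact vy=-12.815
  bounce: vy ← 0.83·12.815 = 10.637
Arc 5: start y=0.000, vy=10.637 → t=2.127, apex=5.657, x_land=177.995, impact vy=-10.637
  bounce: vy ← 0.83·10.637 = 8.828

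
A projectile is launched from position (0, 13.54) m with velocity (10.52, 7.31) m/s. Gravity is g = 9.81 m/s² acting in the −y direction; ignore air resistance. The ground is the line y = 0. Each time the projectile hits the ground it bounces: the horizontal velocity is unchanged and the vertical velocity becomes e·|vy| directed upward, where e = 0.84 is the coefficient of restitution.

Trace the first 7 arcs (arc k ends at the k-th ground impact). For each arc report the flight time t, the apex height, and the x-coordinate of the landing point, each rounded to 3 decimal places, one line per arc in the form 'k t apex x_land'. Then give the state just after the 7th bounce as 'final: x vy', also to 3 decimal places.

Arc 1: start y=13.540, vy=7.310 → t=2.566, apex=16.264, x_land=26.995, impact vy=-17.863
  bounce: vy ← 0.84·17.863 = 15.005
Arc 2: start y=0.000, vy=15.005 → t=3.059, apex=11.476, x_land=59.177, impact vy=-15.005
  bounce: vy ← 0.84·15.005 = 12.604
Arc 3: start y=0.000, vy=12.604 → t=2.570, apex=8.097, x_land=86.210, impact vy=-12.604
  bounce: vy ← 0.84·12.604 = 10.588
Arc 4: start y=0.000, vy=10.588 → t=2.159, apex=5.713, x_land=108.918, impact vy=-10.588
  bounce: vy ← 0.84·10.588 = 8.894
Arc 5: start y=0.000, vy=8.894 → t=1.813, apex=4.031, x_land=127.992, impact vy=-8.894
  bounce: vy ← 0.84·8.894 = 7.471
Arc 6: start y=0.000, vy=7.471 → t=1.523, apex=2.845, x_land=144.014, impact vy=-7.471
  bounce: vy ← 0.84·7.471 = 6.275
Arc 7: start y=0.000, vy=6.275 → t=1.279, apex=2.007, x_land=157.473, impact vy=-6.275
  bounce: vy ← 0.84·6.275 = 5.271

1 2.566 16.264 26.995
2 3.059 11.476 59.177
3 2.570 8.097 86.210
4 2.159 5.713 108.918
5 1.813 4.031 127.992
6 1.523 2.845 144.014
7 1.279 2.007 157.473
final: 157.473 5.271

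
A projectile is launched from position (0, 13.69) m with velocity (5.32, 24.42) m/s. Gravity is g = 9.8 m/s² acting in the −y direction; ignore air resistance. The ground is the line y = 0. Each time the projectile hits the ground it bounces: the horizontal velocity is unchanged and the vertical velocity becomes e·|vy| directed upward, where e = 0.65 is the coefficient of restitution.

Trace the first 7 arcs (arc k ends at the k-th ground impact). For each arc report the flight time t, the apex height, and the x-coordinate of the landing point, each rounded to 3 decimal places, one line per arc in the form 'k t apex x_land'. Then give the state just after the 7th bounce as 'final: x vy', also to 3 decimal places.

1 5.492 44.115 29.219
2 3.901 18.639 49.971
3 2.535 7.875 63.459
4 1.648 3.327 72.227
5 1.071 1.406 77.926
6 0.696 0.594 81.630
7 0.453 0.251 84.038
final: 84.038 1.442

Arc 1: start y=13.690, vy=24.420 → t=5.492, apex=44.115, x_land=29.219, impact vy=-29.405
  bounce: vy ← 0.65·29.405 = 19.113
Arc 2: start y=0.000, vy=19.113 → t=3.901, apex=18.639, x_land=49.971, impact vy=-19.113
  bounce: vy ← 0.65·19.113 = 12.424
Arc 3: start y=0.000, vy=12.424 → t=2.535, apex=7.875, x_land=63.459, impact vy=-12.424
  bounce: vy ← 0.65·12.424 = 8.075
Arc 4: start y=0.000, vy=8.075 → t=1.648, apex=3.327, x_land=72.227, impact vy=-8.075
  bounce: vy ← 0.65·8.075 = 5.249
Arc 5: start y=0.000, vy=5.249 → t=1.071, apex=1.406, x_land=77.926, impact vy=-5.249
  bounce: vy ← 0.65·5.249 = 3.412
Arc 6: start y=0.000, vy=3.412 → t=0.696, apex=0.594, x_land=81.630, impact vy=-3.412
  bounce: vy ← 0.65·3.412 = 2.218
Arc 7: start y=0.000, vy=2.218 → t=0.453, apex=0.251, x_land=84.038, impact vy=-2.218
  bounce: vy ← 0.65·2.218 = 1.442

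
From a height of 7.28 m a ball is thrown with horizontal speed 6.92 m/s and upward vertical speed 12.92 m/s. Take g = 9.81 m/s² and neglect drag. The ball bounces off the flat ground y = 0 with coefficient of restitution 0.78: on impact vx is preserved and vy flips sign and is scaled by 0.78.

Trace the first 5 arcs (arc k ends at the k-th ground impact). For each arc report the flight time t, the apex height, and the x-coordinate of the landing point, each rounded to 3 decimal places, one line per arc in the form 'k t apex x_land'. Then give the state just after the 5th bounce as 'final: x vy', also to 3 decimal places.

1 3.111 15.788 21.529
2 2.799 9.605 40.896
3 2.183 5.844 56.003
4 1.703 3.555 67.786
5 1.328 2.163 76.977
final: 76.977 5.081

Arc 1: start y=7.280, vy=12.920 → t=3.111, apex=15.788, x_land=21.529, impact vy=-17.600
  bounce: vy ← 0.78·17.600 = 13.728
Arc 2: start y=0.000, vy=13.728 → t=2.799, apex=9.605, x_land=40.896, impact vy=-13.728
  bounce: vy ← 0.78·13.728 = 10.708
Arc 3: start y=0.000, vy=10.708 → t=2.183, apex=5.844, x_land=56.003, impact vy=-10.708
  bounce: vy ← 0.78·10.708 = 8.352
Arc 4: start y=0.000, vy=8.352 → t=1.703, apex=3.555, x_land=67.786, impact vy=-8.352
  bounce: vy ← 0.78·8.352 = 6.515
Arc 5: start y=0.000, vy=6.515 → t=1.328, apex=2.163, x_land=76.977, impact vy=-6.515
  bounce: vy ← 0.78·6.515 = 5.081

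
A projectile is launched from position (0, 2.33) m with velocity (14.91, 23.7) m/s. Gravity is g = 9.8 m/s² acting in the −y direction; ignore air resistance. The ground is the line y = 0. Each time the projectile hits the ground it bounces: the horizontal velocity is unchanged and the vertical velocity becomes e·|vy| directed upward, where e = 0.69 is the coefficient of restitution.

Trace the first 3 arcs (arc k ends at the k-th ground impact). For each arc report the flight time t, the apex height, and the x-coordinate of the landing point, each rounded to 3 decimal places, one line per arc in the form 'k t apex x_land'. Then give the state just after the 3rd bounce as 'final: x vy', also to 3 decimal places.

1 4.933 30.988 73.553
2 3.470 14.753 125.296
3 2.395 7.024 160.999
final: 160.999 8.096

Arc 1: start y=2.330, vy=23.700 → t=4.933, apex=30.988, x_land=73.553, impact vy=-24.645
  bounce: vy ← 0.69·24.645 = 17.005
Arc 2: start y=0.000, vy=17.005 → t=3.470, apex=14.753, x_land=125.296, impact vy=-17.005
  bounce: vy ← 0.69·17.005 = 11.733
Arc 3: start y=0.000, vy=11.733 → t=2.395, apex=7.024, x_land=160.999, impact vy=-11.733
  bounce: vy ← 0.69·11.733 = 8.096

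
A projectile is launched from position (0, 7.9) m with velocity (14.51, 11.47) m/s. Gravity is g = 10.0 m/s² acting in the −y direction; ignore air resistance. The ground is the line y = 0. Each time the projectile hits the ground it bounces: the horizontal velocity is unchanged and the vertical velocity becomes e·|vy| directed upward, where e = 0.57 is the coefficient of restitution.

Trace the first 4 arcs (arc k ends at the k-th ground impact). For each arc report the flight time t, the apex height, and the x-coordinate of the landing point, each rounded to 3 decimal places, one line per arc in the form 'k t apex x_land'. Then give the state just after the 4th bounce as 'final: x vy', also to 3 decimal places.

Arc 1: start y=7.900, vy=11.470 → t=2.849, apex=14.478, x_land=41.334, impact vy=-17.016
  bounce: vy ← 0.57·17.016 = 9.699
Arc 2: start y=0.000, vy=9.699 → t=1.940, apex=4.704, x_land=69.482, impact vy=-9.699
  bounce: vy ← 0.57·9.699 = 5.529
Arc 3: start y=0.000, vy=5.529 → t=1.106, apex=1.528, x_land=85.526, impact vy=-5.529
  bounce: vy ← 0.57·5.529 = 3.151
Arc 4: start y=0.000, vy=3.151 → t=0.630, apex=0.497, x_land=94.671, impact vy=-3.151
  bounce: vy ← 0.57·3.151 = 1.796

1 2.849 14.478 41.334
2 1.940 4.704 69.482
3 1.106 1.528 85.526
4 0.630 0.497 94.671
final: 94.671 1.796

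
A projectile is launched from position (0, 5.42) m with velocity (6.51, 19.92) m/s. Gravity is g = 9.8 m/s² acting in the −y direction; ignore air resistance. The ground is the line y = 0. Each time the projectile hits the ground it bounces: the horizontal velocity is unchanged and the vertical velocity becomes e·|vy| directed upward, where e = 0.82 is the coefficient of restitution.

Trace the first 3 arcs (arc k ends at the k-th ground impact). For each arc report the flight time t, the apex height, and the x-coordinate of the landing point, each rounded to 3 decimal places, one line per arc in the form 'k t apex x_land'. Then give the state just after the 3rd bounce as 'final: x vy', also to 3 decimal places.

1 4.321 25.665 28.132
2 3.753 17.257 52.566
3 3.078 11.604 72.602
final: 72.602 12.366

Arc 1: start y=5.420, vy=19.920 → t=4.321, apex=25.665, x_land=28.132, impact vy=-22.429
  bounce: vy ← 0.82·22.429 = 18.391
Arc 2: start y=0.000, vy=18.391 → t=3.753, apex=17.257, x_land=52.566, impact vy=-18.391
  bounce: vy ← 0.82·18.391 = 15.081
Arc 3: start y=0.000, vy=15.081 → t=3.078, apex=11.604, x_land=72.602, impact vy=-15.081
  bounce: vy ← 0.82·15.081 = 12.366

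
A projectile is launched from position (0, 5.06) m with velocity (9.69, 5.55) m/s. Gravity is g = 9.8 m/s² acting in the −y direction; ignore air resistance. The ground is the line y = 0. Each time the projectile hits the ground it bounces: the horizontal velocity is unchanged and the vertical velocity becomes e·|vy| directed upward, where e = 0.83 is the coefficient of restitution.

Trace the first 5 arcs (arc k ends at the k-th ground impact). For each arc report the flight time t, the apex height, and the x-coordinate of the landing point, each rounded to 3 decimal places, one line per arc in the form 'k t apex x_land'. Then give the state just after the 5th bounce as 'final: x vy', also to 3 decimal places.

Arc 1: start y=5.060, vy=5.550 → t=1.730, apex=6.632, x_land=16.761, impact vy=-11.401
  bounce: vy ← 0.83·11.401 = 9.463
Arc 2: start y=0.000, vy=9.463 → t=1.931, apex=4.568, x_land=35.473, impact vy=-9.463
  bounce: vy ← 0.83·9.463 = 7.854
Arc 3: start y=0.000, vy=7.854 → t=1.603, apex=3.147, x_land=51.005, impact vy=-7.854
  bounce: vy ← 0.83·7.854 = 6.519
Arc 4: start y=0.000, vy=6.519 → t=1.330, apex=2.168, x_land=63.897, impact vy=-6.519
  bounce: vy ← 0.83·6.519 = 5.411
Arc 5: start y=0.000, vy=5.411 → t=1.104, apex=1.494, x_land=74.596, impact vy=-5.411
  bounce: vy ← 0.83·5.411 = 4.491

1 1.730 6.632 16.761
2 1.931 4.568 35.473
3 1.603 3.147 51.005
4 1.330 2.168 63.897
5 1.104 1.494 74.596
final: 74.596 4.491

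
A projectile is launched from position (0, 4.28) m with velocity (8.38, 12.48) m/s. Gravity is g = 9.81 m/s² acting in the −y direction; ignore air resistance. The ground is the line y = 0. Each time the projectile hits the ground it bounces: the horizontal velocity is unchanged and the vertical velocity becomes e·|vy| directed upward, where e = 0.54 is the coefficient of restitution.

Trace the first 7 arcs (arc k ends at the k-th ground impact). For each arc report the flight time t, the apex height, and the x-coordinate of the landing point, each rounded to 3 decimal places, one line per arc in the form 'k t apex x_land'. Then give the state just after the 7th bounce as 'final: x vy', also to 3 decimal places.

1 2.850 12.218 23.887
2 1.705 3.563 38.171
3 0.920 1.039 45.884
4 0.497 0.303 50.050
5 0.268 0.088 52.299
6 0.145 0.026 53.514
7 0.078 0.008 54.169
final: 54.169 0.207

Arc 1: start y=4.280, vy=12.480 → t=2.850, apex=12.218, x_land=23.887, impact vy=-15.483
  bounce: vy ← 0.54·15.483 = 8.361
Arc 2: start y=0.000, vy=8.361 → t=1.705, apex=3.563, x_land=38.171, impact vy=-8.361
  bounce: vy ← 0.54·8.361 = 4.515
Arc 3: start y=0.000, vy=4.515 → t=0.920, apex=1.039, x_land=45.884, impact vy=-4.515
  bounce: vy ← 0.54·4.515 = 2.438
Arc 4: start y=0.000, vy=2.438 → t=0.497, apex=0.303, x_land=50.050, impact vy=-2.438
  bounce: vy ← 0.54·2.438 = 1.317
Arc 5: start y=0.000, vy=1.317 → t=0.268, apex=0.088, x_land=52.299, impact vy=-1.317
  bounce: vy ← 0.54·1.317 = 0.711
Arc 6: start y=0.000, vy=0.711 → t=0.145, apex=0.026, x_land=53.514, impact vy=-0.711
  bounce: vy ← 0.54·0.711 = 0.384
Arc 7: start y=0.000, vy=0.384 → t=0.078, apex=0.008, x_land=54.169, impact vy=-0.384
  bounce: vy ← 0.54·0.384 = 0.207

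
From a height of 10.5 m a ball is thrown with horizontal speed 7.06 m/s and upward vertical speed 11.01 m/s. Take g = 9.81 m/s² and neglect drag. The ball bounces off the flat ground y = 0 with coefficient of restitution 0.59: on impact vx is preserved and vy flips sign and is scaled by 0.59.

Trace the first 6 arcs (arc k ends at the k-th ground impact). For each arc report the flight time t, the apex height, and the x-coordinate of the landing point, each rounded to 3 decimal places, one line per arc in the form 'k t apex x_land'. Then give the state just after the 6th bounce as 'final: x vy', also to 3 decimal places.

Arc 1: start y=10.500, vy=11.010 → t=2.966, apex=16.678, x_land=20.942, impact vy=-18.090
  bounce: vy ← 0.59·18.090 = 10.673
Arc 2: start y=0.000, vy=10.673 → t=2.176, apex=5.806, x_land=36.304, impact vy=-10.673
  bounce: vy ← 0.59·10.673 = 6.297
Arc 3: start y=0.000, vy=6.297 → t=1.284, apex=2.021, x_land=45.368, impact vy=-6.297
  bounce: vy ← 0.59·6.297 = 3.715
Arc 4: start y=0.000, vy=3.715 → t=0.757, apex=0.704, x_land=50.715, impact vy=-3.715
  bounce: vy ← 0.59·3.715 = 2.192
Arc 5: start y=0.000, vy=2.192 → t=0.447, apex=0.245, x_land=53.870, impact vy=-2.192
  bounce: vy ← 0.59·2.192 = 1.293
Arc 6: start y=0.000, vy=1.293 → t=0.264, apex=0.085, x_land=55.731, impact vy=-1.293
  bounce: vy ← 0.59·1.293 = 0.763

1 2.966 16.678 20.942
2 2.176 5.806 36.304
3 1.284 2.021 45.368
4 0.757 0.704 50.715
5 0.447 0.245 53.870
6 0.264 0.085 55.731
final: 55.731 0.763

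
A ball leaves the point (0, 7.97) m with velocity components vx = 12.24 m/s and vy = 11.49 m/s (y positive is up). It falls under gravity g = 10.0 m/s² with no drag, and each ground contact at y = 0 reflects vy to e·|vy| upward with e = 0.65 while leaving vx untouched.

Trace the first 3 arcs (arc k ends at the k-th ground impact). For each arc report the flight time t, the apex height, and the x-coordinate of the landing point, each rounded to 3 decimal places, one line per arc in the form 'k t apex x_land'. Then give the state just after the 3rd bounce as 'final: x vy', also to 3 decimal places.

1 2.856 14.571 34.959
2 2.219 6.156 62.122
3 1.443 2.601 79.778
final: 79.778 4.688

Arc 1: start y=7.970, vy=11.490 → t=2.856, apex=14.571, x_land=34.959, impact vy=-17.071
  bounce: vy ← 0.65·17.071 = 11.096
Arc 2: start y=0.000, vy=11.096 → t=2.219, apex=6.156, x_land=62.122, impact vy=-11.096
  bounce: vy ← 0.65·11.096 = 7.213
Arc 3: start y=0.000, vy=7.213 → t=1.443, apex=2.601, x_land=79.778, impact vy=-7.213
  bounce: vy ← 0.65·7.213 = 4.688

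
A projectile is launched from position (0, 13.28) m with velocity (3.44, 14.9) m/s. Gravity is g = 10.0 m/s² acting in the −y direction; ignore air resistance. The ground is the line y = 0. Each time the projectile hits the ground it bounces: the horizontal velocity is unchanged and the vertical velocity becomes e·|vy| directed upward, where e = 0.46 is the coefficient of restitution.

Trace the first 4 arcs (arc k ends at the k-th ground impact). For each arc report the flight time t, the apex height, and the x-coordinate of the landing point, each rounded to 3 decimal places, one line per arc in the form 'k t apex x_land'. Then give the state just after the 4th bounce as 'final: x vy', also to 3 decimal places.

1 3.698 24.380 12.722
2 2.032 5.159 19.710
3 0.935 1.092 22.925
4 0.430 0.231 24.404
final: 24.404 0.989

Arc 1: start y=13.280, vy=14.900 → t=3.698, apex=24.380, x_land=12.722, impact vy=-22.082
  bounce: vy ← 0.46·22.082 = 10.158
Arc 2: start y=0.000, vy=10.158 → t=2.032, apex=5.159, x_land=19.710, impact vy=-10.158
  bounce: vy ← 0.46·10.158 = 4.673
Arc 3: start y=0.000, vy=4.673 → t=0.935, apex=1.092, x_land=22.925, impact vy=-4.673
  bounce: vy ← 0.46·4.673 = 2.149
Arc 4: start y=0.000, vy=2.149 → t=0.430, apex=0.231, x_land=24.404, impact vy=-2.149
  bounce: vy ← 0.46·2.149 = 0.989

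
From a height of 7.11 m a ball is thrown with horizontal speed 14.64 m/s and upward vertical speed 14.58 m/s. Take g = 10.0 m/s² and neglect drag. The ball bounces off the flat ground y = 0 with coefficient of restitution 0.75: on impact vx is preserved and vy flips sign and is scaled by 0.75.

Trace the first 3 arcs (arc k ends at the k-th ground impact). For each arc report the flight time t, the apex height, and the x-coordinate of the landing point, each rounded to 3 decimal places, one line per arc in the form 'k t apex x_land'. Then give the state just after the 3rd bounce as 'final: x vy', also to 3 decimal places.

1 3.342 17.739 48.920
2 2.825 9.978 90.283
3 2.119 5.613 121.305
final: 121.305 7.946

Arc 1: start y=7.110, vy=14.580 → t=3.342, apex=17.739, x_land=48.920, impact vy=-18.836
  bounce: vy ← 0.75·18.836 = 14.127
Arc 2: start y=0.000, vy=14.127 → t=2.825, apex=9.978, x_land=90.283, impact vy=-14.127
  bounce: vy ← 0.75·14.127 = 10.595
Arc 3: start y=0.000, vy=10.595 → t=2.119, apex=5.613, x_land=121.305, impact vy=-10.595
  bounce: vy ← 0.75·10.595 = 7.946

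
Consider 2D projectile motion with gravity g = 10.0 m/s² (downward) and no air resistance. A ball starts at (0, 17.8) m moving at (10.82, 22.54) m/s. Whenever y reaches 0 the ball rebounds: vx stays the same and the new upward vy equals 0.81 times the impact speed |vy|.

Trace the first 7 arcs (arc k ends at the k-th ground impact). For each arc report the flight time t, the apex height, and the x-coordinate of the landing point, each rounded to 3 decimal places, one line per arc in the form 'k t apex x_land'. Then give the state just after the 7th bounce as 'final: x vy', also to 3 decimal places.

Arc 1: start y=17.800, vy=22.540 → t=5.193, apex=43.203, x_land=56.193, impact vy=-29.395
  bounce: vy ← 0.81·29.395 = 23.810
Arc 2: start y=0.000, vy=23.810 → t=4.762, apex=28.345, x_land=107.718, impact vy=-23.810
  bounce: vy ← 0.81·23.810 = 19.286
Arc 3: start y=0.000, vy=19.286 → t=3.857, apex=18.597, x_land=149.452, impact vy=-19.286
  bounce: vy ← 0.81·19.286 = 15.622
Arc 4: start y=0.000, vy=15.622 → t=3.124, apex=12.202, x_land=183.257, impact vy=-15.622
  bounce: vy ← 0.81·15.622 = 12.653
Arc 5: start y=0.000, vy=12.653 → t=2.531, apex=8.006, x_land=210.640, impact vy=-12.653
  bounce: vy ← 0.81·12.653 = 10.249
Arc 6: start y=0.000, vy=10.249 → t=2.050, apex=5.252, x_land=232.819, impact vy=-10.249
  bounce: vy ← 0.81·10.249 = 8.302
Arc 7: start y=0.000, vy=8.302 → t=1.660, apex=3.446, x_land=250.785, impact vy=-8.302
  bounce: vy ← 0.81·8.302 = 6.725

1 5.193 43.203 56.193
2 4.762 28.345 107.718
3 3.857 18.597 149.452
4 3.124 12.202 183.257
5 2.531 8.006 210.640
6 2.050 5.252 232.819
7 1.660 3.446 250.785
final: 250.785 6.725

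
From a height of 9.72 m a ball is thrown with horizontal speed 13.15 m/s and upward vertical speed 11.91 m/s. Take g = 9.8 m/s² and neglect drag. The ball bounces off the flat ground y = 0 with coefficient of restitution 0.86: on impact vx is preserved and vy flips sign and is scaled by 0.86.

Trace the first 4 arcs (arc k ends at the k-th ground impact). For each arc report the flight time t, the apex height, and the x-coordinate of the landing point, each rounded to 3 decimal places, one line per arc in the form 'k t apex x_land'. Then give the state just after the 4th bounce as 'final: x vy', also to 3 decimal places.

1 3.076 16.957 40.444
2 3.200 12.542 82.520
3 2.752 9.276 118.705
4 2.366 6.860 149.824
final: 149.824 9.972

Arc 1: start y=9.720, vy=11.910 → t=3.076, apex=16.957, x_land=40.444, impact vy=-18.231
  bounce: vy ← 0.86·18.231 = 15.678
Arc 2: start y=0.000, vy=15.678 → t=3.200, apex=12.542, x_land=82.520, impact vy=-15.678
  bounce: vy ← 0.86·15.678 = 13.483
Arc 3: start y=0.000, vy=13.483 → t=2.752, apex=9.276, x_land=118.705, impact vy=-13.483
  bounce: vy ← 0.86·13.483 = 11.596
Arc 4: start y=0.000, vy=11.596 → t=2.366, apex=6.860, x_land=149.824, impact vy=-11.596
  bounce: vy ← 0.86·11.596 = 9.972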